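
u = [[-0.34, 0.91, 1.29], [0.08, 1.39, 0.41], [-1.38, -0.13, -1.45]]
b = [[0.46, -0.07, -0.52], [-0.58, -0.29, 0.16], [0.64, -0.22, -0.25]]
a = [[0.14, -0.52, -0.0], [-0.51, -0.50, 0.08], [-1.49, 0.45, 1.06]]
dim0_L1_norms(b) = [1.68, 0.58, 0.93]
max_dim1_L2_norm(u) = 2.01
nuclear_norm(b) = 1.76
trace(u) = -0.40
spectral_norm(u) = 2.41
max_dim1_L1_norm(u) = 2.96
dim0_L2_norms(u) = [1.42, 1.67, 1.98]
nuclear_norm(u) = 4.69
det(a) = -0.30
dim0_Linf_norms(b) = [0.64, 0.29, 0.52]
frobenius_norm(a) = 2.09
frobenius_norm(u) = 2.96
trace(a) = 0.70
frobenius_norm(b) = 1.21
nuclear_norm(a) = 2.90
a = u @ b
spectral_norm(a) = 1.93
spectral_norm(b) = 1.11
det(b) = -0.11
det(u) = 2.72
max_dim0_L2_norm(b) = 0.98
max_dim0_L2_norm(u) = 1.98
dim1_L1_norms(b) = [1.05, 1.03, 1.11]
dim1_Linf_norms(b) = [0.52, 0.58, 0.64]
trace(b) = -0.08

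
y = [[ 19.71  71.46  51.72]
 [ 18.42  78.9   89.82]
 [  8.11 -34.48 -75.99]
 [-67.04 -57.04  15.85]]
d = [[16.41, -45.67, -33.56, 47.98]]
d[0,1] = -45.67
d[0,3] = 47.98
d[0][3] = 47.98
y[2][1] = -34.48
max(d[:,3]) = 47.98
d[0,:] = [16.41, -45.67, -33.56, 47.98]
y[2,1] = -34.48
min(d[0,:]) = -45.67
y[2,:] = [8.11, -34.48, -75.99]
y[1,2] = 89.82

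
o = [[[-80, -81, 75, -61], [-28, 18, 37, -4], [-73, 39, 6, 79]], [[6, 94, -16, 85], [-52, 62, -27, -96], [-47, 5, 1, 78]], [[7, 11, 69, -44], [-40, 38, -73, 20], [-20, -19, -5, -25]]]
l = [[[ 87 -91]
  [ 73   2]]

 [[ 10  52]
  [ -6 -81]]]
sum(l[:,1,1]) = -79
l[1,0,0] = 10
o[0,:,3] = [-61, -4, 79]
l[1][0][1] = 52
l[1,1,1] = -81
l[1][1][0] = -6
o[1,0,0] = 6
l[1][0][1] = 52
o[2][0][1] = 11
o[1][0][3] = 85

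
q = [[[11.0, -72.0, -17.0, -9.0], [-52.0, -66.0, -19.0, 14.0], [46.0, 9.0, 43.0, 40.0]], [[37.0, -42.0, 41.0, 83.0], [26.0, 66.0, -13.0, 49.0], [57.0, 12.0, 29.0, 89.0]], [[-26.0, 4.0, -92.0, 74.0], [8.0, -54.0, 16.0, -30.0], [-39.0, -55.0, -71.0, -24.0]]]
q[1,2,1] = 12.0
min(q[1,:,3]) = 49.0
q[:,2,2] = [43.0, 29.0, -71.0]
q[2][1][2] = 16.0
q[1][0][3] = 83.0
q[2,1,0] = 8.0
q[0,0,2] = -17.0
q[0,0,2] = -17.0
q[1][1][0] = 26.0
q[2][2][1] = -55.0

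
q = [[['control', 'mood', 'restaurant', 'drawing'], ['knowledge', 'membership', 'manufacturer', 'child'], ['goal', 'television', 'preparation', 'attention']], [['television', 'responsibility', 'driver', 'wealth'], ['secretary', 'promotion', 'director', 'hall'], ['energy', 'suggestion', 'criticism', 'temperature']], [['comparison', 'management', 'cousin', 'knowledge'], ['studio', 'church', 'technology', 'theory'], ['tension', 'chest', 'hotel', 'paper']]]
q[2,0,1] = 'management'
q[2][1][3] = 'theory'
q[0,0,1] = 'mood'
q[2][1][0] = 'studio'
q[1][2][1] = 'suggestion'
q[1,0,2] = 'driver'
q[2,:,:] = [['comparison', 'management', 'cousin', 'knowledge'], ['studio', 'church', 'technology', 'theory'], ['tension', 'chest', 'hotel', 'paper']]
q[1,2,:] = ['energy', 'suggestion', 'criticism', 'temperature']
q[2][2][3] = 'paper'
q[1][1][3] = 'hall'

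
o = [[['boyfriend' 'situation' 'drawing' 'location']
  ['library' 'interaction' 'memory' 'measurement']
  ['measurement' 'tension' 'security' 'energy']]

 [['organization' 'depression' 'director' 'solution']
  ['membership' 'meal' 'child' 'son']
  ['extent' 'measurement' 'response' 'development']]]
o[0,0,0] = 'boyfriend'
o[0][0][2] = 'drawing'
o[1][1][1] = 'meal'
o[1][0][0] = 'organization'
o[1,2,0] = 'extent'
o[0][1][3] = 'measurement'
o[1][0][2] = 'director'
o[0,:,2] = ['drawing', 'memory', 'security']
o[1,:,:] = [['organization', 'depression', 'director', 'solution'], ['membership', 'meal', 'child', 'son'], ['extent', 'measurement', 'response', 'development']]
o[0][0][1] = 'situation'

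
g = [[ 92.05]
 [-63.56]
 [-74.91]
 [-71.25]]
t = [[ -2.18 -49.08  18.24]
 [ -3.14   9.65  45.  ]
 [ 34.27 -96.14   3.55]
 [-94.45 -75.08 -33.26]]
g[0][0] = 92.05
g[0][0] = 92.05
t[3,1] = -75.08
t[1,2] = 45.0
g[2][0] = -74.91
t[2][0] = 34.27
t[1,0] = -3.14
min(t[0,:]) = -49.08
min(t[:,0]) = -94.45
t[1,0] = -3.14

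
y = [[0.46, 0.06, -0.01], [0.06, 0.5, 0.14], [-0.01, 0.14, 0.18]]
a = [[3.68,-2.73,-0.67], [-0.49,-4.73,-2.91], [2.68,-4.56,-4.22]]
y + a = [[4.14, -2.67, -0.68], [-0.43, -4.23, -2.77], [2.67, -4.42, -4.04]]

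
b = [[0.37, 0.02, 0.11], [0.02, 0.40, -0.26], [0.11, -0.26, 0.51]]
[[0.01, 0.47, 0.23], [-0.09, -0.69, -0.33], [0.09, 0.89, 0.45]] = b @ [[0.01,1.07,0.50], [-0.15,-1.19,-0.51], [0.1,0.91,0.52]]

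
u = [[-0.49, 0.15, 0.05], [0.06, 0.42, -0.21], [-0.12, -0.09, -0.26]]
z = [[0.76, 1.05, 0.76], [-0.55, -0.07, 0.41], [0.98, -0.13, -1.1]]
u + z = [[0.27, 1.2, 0.81], [-0.49, 0.35, 0.20], [0.86, -0.22, -1.36]]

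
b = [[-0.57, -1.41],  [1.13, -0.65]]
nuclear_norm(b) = 2.82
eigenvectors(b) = [[(0.75+0j), (0.75-0j)], [0.02-0.67j, 0.02+0.67j]]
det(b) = 1.96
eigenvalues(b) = [(-0.61+1.26j), (-0.61-1.26j)]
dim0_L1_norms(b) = [1.7, 2.06]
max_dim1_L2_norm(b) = 1.52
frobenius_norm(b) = 2.00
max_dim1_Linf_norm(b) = 1.41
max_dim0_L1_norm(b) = 2.06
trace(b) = -1.22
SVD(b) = [[0.93, 0.36], [0.36, -0.93]] @ diag([1.5545024781461476, 1.2632980825749263]) @ [[-0.08, -1.0], [-1.0, 0.08]]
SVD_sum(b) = [[-0.12, -1.45], [-0.05, -0.55]] + [[-0.45,  0.04], [1.18,  -0.10]]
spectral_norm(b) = 1.55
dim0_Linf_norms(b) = [1.13, 1.41]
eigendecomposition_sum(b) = [[(-0.29+0.64j), -0.70-0.34j], [(0.56+0.27j), (-0.33+0.62j)]] + [[-0.29-0.64j, (-0.7+0.34j)], [(0.56-0.27j), -0.33-0.62j]]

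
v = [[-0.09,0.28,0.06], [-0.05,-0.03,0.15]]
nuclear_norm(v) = 0.46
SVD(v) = [[-1.0, -0.08],[-0.08, 1.0]] @ diag([0.3008365258398479, 0.15967900525933443]) @ [[0.31, -0.92, -0.24], [-0.27, -0.33, 0.91]]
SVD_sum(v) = [[-0.09, 0.28, 0.07], [-0.01, 0.02, 0.01]] + [[0.00,0.0,-0.01], [-0.04,-0.05,0.14]]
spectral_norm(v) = 0.30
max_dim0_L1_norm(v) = 0.31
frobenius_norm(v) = 0.34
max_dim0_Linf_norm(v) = 0.28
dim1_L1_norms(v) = [0.43, 0.23]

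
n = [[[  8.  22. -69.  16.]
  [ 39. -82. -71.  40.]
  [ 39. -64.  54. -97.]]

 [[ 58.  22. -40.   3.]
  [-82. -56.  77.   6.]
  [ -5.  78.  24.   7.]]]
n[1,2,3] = 7.0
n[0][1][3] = 40.0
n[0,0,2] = -69.0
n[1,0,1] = 22.0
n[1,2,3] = 7.0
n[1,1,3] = 6.0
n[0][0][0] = 8.0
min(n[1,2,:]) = -5.0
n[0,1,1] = -82.0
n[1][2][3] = 7.0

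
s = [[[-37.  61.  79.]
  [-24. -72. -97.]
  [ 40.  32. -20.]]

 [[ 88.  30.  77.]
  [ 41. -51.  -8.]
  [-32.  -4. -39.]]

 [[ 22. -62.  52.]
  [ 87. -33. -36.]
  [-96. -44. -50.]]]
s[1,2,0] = -32.0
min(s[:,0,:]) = -62.0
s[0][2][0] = 40.0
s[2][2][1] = -44.0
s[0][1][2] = -97.0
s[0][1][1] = -72.0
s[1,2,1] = -4.0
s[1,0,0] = 88.0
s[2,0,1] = -62.0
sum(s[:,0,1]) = 29.0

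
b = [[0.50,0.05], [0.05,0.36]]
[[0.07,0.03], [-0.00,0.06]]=b@[[0.14, 0.05], [-0.02, 0.17]]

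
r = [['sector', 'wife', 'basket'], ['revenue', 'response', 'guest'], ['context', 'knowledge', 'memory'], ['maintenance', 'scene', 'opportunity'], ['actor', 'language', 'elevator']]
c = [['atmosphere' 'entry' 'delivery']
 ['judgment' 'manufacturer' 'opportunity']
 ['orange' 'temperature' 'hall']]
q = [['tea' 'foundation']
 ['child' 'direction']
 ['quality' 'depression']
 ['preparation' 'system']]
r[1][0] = 'revenue'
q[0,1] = 'foundation'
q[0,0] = 'tea'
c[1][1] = 'manufacturer'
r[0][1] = 'wife'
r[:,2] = ['basket', 'guest', 'memory', 'opportunity', 'elevator']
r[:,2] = ['basket', 'guest', 'memory', 'opportunity', 'elevator']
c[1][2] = 'opportunity'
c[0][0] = 'atmosphere'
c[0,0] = 'atmosphere'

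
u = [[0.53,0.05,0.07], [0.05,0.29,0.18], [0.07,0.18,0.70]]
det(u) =0.089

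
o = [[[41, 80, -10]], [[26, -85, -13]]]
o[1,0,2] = -13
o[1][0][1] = -85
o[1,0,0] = 26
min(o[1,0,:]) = -85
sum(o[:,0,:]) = 39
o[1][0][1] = -85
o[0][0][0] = 41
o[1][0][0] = 26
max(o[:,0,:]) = 80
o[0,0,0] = 41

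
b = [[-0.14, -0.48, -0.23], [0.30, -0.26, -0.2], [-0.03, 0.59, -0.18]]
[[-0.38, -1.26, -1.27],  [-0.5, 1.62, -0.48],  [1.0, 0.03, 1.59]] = b @ [[-0.94, 6.22, 0.50],[1.42, 0.54, 2.64],[-0.75, 0.55, -0.28]]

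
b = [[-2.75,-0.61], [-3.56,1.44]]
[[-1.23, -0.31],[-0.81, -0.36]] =b @ [[0.37,0.11], [0.35,0.02]]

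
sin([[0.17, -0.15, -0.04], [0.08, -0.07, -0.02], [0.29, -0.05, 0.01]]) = [[0.17, -0.15, -0.04], [0.08, -0.07, -0.02], [0.29, -0.05, 0.01]]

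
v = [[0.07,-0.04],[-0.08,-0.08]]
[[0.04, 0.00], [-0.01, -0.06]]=v @ [[0.43, 0.28],[-0.33, 0.45]]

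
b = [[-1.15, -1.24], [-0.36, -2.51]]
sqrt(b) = [[0.00+1.04j, 0.00+0.48j], [0.00+0.14j, 1.56j]]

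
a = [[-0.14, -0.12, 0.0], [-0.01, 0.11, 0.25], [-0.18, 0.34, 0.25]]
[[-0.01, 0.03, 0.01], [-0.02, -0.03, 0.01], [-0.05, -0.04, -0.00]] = a @ [[0.1, -0.10, -0.02],  [-0.06, -0.12, -0.04],  [-0.05, -0.08, 0.04]]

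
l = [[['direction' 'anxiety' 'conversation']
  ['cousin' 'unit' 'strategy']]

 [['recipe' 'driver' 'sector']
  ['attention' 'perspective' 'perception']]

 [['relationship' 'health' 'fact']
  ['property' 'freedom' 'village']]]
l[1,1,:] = ['attention', 'perspective', 'perception']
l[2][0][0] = 'relationship'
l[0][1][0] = 'cousin'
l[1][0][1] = 'driver'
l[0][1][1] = 'unit'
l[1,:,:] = [['recipe', 'driver', 'sector'], ['attention', 'perspective', 'perception']]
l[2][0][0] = 'relationship'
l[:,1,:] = [['cousin', 'unit', 'strategy'], ['attention', 'perspective', 'perception'], ['property', 'freedom', 'village']]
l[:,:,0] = [['direction', 'cousin'], ['recipe', 'attention'], ['relationship', 'property']]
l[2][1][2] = 'village'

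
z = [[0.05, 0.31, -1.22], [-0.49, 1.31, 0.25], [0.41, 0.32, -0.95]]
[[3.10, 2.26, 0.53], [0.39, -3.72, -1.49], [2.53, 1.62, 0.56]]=z @ [[0.15, 0.11, 0.55], [0.80, -2.33, -0.81], [-2.33, -2.44, -0.62]]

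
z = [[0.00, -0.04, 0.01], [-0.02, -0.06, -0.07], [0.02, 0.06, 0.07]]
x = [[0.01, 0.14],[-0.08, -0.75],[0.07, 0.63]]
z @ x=[[0.00, 0.04], [-0.0, -0.0], [0.00, 0.0]]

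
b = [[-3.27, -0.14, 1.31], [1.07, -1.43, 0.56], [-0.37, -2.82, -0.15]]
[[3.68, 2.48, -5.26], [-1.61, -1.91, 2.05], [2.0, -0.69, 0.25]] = b@[[-1.54, -0.98, 1.58], [-0.45, 0.4, -0.29], [-1.08, -0.51, -0.10]]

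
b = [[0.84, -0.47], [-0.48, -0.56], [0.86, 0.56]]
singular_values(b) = [1.34, 0.85]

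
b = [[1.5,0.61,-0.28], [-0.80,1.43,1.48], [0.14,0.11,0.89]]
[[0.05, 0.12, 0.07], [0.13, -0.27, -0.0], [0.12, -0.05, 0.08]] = b@[[0.06, 0.1, 0.08], [-0.01, -0.07, -0.04], [0.13, -0.06, 0.08]]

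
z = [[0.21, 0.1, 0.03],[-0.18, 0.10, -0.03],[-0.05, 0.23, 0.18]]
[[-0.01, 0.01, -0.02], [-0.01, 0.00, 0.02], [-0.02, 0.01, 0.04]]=z @ [[0.01, 0.01, -0.13],[-0.06, 0.04, 0.04],[-0.04, 0.01, 0.13]]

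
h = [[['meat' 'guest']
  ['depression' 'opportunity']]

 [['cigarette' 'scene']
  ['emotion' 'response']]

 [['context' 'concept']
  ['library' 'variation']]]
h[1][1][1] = 'response'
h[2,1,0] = 'library'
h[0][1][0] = 'depression'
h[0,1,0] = 'depression'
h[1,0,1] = 'scene'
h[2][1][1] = 'variation'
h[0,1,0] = 'depression'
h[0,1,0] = 'depression'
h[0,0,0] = 'meat'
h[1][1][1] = 'response'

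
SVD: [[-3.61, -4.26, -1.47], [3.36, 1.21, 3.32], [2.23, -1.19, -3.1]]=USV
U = [[-0.77, 0.22, -0.6], [0.63, 0.1, -0.77], [-0.11, -0.97, -0.22]]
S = [7.19, 4.01, 2.32]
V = [[0.65, 0.58, 0.49], [-0.65, 0.08, 0.75], [-0.4, 0.81, -0.43]]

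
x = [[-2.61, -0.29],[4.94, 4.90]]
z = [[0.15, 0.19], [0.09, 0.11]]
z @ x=[[0.55, 0.89], [0.31, 0.51]]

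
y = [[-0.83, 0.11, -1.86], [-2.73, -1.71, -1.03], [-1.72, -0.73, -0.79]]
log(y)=[[0.02+1.54j, 0.15-1.00j, (0.52+2.91j)], [(1.41+1.32j), 0.03+3.97j, (1.16-2.4j)], [0.78+1.30j, (0.28+0.81j), 0.16+0.78j]]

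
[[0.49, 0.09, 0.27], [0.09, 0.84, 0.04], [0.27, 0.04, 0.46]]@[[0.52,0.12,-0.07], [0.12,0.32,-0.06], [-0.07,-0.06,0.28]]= [[0.25, 0.07, 0.04], [0.14, 0.28, -0.05], [0.11, 0.02, 0.11]]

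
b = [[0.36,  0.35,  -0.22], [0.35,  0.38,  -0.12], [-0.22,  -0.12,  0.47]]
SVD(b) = [[-0.63, -0.22, 0.75], [-0.58, -0.51, -0.64], [0.52, -0.83, 0.19]] @ diag([0.8669149917665815, 0.33753156341443113, 0.00555344481898722]) @ [[-0.63, -0.58, 0.52], [-0.22, -0.51, -0.83], [0.75, -0.64, 0.19]]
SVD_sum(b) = [[0.34,0.31,-0.28], [0.31,0.29,-0.26], [-0.28,-0.26,0.24]] + [[0.02, 0.04, 0.06],[0.04, 0.09, 0.14],[0.06, 0.14, 0.23]] + [[0.00, -0.0, 0.00], [-0.00, 0.00, -0.0], [0.00, -0.0, 0.0]]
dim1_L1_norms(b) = [0.93, 0.85, 0.81]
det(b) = 0.00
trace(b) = 1.21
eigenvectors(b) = [[-0.63, -0.75, 0.22], [-0.58, 0.64, 0.51], [0.52, -0.19, 0.83]]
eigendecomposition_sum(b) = [[0.34, 0.31, -0.28],[0.31, 0.29, -0.26],[-0.28, -0.26, 0.24]] + [[0.00, -0.0, 0.0], [-0.00, 0.00, -0.00], [0.0, -0.00, 0.0]] + [[0.02,0.04,0.06], [0.04,0.09,0.14], [0.06,0.14,0.23]]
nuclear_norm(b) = 1.21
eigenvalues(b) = [0.87, 0.01, 0.34]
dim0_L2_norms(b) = [0.55, 0.53, 0.53]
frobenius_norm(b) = 0.93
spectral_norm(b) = 0.87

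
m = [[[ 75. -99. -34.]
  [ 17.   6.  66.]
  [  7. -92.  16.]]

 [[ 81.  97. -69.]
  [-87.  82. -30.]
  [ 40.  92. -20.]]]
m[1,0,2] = -69.0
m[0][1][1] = 6.0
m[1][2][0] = 40.0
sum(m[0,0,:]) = -58.0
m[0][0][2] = -34.0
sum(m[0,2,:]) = -69.0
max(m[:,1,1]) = 82.0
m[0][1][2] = 66.0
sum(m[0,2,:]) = -69.0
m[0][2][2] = 16.0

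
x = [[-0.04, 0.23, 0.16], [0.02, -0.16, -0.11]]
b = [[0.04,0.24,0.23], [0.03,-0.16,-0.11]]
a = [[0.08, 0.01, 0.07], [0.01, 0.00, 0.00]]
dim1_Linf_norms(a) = [0.08, 0.01]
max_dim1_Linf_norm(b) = 0.24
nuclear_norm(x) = 0.35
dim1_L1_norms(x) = [0.43, 0.29]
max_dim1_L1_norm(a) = 0.16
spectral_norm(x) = 0.34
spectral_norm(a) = 0.11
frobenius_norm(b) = 0.39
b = a + x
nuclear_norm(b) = 0.44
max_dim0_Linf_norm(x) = 0.23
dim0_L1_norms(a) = [0.09, 0.01, 0.07]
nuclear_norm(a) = 0.11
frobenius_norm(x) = 0.34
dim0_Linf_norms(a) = [0.08, 0.01, 0.07]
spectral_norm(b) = 0.38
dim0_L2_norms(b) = [0.05, 0.29, 0.25]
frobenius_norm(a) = 0.11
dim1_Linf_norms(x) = [0.23, 0.16]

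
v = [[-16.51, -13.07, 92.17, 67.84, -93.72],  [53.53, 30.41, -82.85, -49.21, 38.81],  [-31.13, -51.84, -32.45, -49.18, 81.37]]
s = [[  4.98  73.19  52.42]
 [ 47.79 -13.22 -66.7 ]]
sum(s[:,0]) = 52.769999999999996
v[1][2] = -82.85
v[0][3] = 67.84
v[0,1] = -13.07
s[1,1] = -13.22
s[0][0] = 4.98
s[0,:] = [4.98, 73.19, 52.42]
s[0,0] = 4.98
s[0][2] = 52.42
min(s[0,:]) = 4.98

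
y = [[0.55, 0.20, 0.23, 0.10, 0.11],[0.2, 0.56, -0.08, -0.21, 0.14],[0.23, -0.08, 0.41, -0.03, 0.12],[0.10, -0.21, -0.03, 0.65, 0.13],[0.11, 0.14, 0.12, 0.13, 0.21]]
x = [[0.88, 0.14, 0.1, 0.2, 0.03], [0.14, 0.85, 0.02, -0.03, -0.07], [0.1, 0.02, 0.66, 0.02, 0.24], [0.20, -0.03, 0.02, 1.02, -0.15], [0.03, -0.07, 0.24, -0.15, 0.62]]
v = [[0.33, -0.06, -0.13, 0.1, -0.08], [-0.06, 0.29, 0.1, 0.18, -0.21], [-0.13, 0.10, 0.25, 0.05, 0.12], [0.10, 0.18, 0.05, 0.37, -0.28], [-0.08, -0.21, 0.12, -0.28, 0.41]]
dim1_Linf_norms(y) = [0.55, 0.56, 0.41, 0.65, 0.21]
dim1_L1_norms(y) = [1.19, 1.19, 0.87, 1.12, 0.71]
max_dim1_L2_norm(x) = 1.05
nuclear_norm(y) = 2.38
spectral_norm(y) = 0.86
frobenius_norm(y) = 1.30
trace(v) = 1.65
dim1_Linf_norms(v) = [0.33, 0.29, 0.25, 0.37, 0.41]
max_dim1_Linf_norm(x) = 1.02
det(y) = 0.00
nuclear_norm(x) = 4.03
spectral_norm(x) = 1.20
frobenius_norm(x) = 1.92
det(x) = 0.23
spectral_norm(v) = 0.83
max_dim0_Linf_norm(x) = 1.02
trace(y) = 2.38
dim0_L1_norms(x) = [1.35, 1.11, 1.04, 1.42, 1.11]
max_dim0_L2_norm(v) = 0.56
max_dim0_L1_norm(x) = 1.42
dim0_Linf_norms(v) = [0.33, 0.29, 0.25, 0.37, 0.41]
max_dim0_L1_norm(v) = 1.1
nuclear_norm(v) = 1.65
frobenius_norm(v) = 1.00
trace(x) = 4.03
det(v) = 0.00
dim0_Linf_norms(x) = [0.88, 0.85, 0.66, 1.02, 0.62]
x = v + y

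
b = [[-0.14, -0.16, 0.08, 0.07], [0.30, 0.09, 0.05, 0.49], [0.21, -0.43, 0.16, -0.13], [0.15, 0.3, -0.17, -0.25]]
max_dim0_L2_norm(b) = 0.57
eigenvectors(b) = [[0.17, -0.03, -0.05, -0.37], [-0.23, -0.36, 0.41, -0.48], [0.9, -0.92, 0.90, -0.04], [-0.32, 0.16, -0.16, 0.8]]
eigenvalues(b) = [0.36, 0.02, -0.03, -0.49]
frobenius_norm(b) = 0.93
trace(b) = -0.14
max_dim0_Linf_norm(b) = 0.49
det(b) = 0.00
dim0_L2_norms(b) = [0.42, 0.56, 0.25, 0.57]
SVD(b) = [[0.23, -0.19, 0.40, 0.86], [0.56, 0.78, -0.25, 0.13], [0.5, -0.57, -0.65, 0.04], [-0.62, 0.17, -0.60, 0.48]] @ diag([0.608366124510839, 0.5961072998223066, 0.38359655643701024, 0.000653862285766397]) @ [[0.24,-0.64,0.38,0.62], [0.28,0.67,-0.16,0.67], [-0.93,0.03,0.05,0.36], [-0.00,0.38,0.91,-0.16]]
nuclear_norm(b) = 1.59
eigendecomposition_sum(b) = [[-0.08, -0.10, 0.02, -0.09], [0.1, 0.13, -0.03, 0.12], [-0.40, -0.51, 0.13, -0.49], [0.15, 0.18, -0.05, 0.18]] + [[0.01, 0.00, 0.0, 0.01], [0.11, 0.02, 0.01, 0.07], [0.29, 0.06, 0.02, 0.17], [-0.05, -0.01, -0.00, -0.03]] + [[-0.02, -0.0, -0.0, -0.01],[0.15, 0.02, 0.00, 0.08],[0.33, 0.03, 0.01, 0.18],[-0.06, -0.01, -0.0, -0.03]] + [[-0.05, -0.06, 0.06, 0.17], [-0.07, -0.08, 0.07, 0.22], [-0.01, -0.01, 0.01, 0.02], [0.11, 0.13, -0.12, -0.36]]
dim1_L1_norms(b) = [0.45, 0.93, 0.93, 0.87]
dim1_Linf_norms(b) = [0.16, 0.49, 0.43, 0.3]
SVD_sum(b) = [[0.03, -0.09, 0.05, 0.09],[0.08, -0.22, 0.13, 0.21],[0.07, -0.19, 0.12, 0.19],[-0.09, 0.24, -0.14, -0.23]] + [[-0.03, -0.07, 0.02, -0.07], [0.13, 0.31, -0.08, 0.31], [-0.09, -0.23, 0.06, -0.23], [0.03, 0.07, -0.02, 0.07]] + [[-0.14, 0.00, 0.01, 0.06], [0.09, -0.0, -0.00, -0.03], [0.23, -0.01, -0.01, -0.09], [0.21, -0.01, -0.01, -0.08]] + [[-0.00, 0.00, 0.00, -0.0], [-0.00, 0.0, 0.0, -0.0], [-0.00, 0.00, 0.0, -0.00], [-0.0, 0.0, 0.00, -0.0]]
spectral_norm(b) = 0.61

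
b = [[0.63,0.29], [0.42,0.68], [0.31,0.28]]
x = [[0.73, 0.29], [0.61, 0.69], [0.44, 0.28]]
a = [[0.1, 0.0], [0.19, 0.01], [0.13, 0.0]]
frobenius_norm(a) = 0.25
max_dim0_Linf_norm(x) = 0.73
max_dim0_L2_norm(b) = 0.82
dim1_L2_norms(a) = [0.1, 0.19, 0.13]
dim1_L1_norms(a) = [0.1, 0.2, 0.13]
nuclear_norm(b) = 1.40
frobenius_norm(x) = 1.32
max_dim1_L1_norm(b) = 1.1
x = b + a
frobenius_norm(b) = 1.14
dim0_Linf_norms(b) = [0.63, 0.68]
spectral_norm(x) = 1.29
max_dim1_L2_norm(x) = 0.92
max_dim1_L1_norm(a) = 0.2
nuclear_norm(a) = 0.26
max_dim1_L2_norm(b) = 0.8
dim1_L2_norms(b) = [0.69, 0.8, 0.42]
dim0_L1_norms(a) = [0.42, 0.01]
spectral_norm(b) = 1.10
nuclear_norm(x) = 1.57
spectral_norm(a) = 0.25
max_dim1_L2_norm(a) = 0.19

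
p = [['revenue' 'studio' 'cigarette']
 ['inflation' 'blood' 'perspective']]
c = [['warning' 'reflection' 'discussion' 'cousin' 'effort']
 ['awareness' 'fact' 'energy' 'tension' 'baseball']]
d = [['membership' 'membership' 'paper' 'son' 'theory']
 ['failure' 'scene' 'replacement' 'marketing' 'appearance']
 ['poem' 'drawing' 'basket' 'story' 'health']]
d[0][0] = 'membership'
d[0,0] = 'membership'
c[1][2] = 'energy'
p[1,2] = 'perspective'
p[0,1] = 'studio'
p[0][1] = 'studio'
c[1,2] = 'energy'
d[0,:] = ['membership', 'membership', 'paper', 'son', 'theory']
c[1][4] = 'baseball'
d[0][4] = 'theory'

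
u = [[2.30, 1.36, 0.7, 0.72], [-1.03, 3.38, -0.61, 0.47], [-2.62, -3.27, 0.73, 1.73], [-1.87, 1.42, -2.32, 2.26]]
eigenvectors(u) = [[0.09+0.37j,  0.09-0.37j,  0.63+0.00j,  (0.46+0j)], [-0.16+0.07j,  (-0.16-0.07j),  (0.08+0j),  0.40+0.00j], [(-0.73+0j),  (-0.73-0j),  -0.53+0.00j,  (-0.5+0j)], [(-0.39-0.37j),  -0.39+0.37j,  (0.56+0j),  0.61+0.00j]]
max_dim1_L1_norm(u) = 8.35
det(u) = 71.57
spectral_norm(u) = 5.44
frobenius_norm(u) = 7.64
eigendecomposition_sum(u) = [[(0.67+0.4j), (0.33+0.32j), 0.66-0.15j, (-0.19-0.64j)], [(-0.13+0.34j), -0.12+0.18j, 0.12+0.29j, 0.28-0.14j], [(-1.06+1.08j), (-0.76+0.47j), -0.02+1.31j, (1.28-0.06j)], [(-1.1+0.04j), (-0.63-0.13j), (-0.66+0.68j), (0.71+0.61j)]] + [[(0.67-0.4j), (0.33-0.32j), (0.66+0.15j), -0.19+0.64j],[(-0.13-0.34j), (-0.12-0.18j), 0.12-0.29j, 0.28+0.14j],[(-1.06-1.08j), -0.76-0.47j, (-0.02-1.31j), (1.28+0.06j)],[(-1.1-0.04j), (-0.63+0.13j), (-0.66-0.68j), (0.71-0.61j)]] + [[2.16-0.00j, (-4.1-0j), (0.43-0j), (1.4+0j)], [(0.27-0j), -0.51-0.00j, (0.05-0j), 0.17+0.00j], [(-1.79+0j), (3.41+0j), (-0.36+0j), -1.16-0.00j], [(1.91-0j), (-3.64-0j), 0.38-0.00j, (1.24+0j)]] + [[(-1.2+0j), 4.80+0.00j, -1.05-0.00j, -0.30-0.00j], [-1.03+0.00j, 4.13+0.00j, (-0.9-0j), -0.26-0.00j], [(1.29-0j), -5.17-0.00j, (1.13+0j), 0.32+0.00j], [-1.58+0.00j, (6.32+0j), -1.38-0.00j, (-0.39-0j)]]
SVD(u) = [[-0.35, 0.25, 0.88, 0.19], [-0.5, -0.45, -0.23, 0.71], [0.78, -0.31, 0.30, 0.45], [-0.13, -0.80, 0.28, -0.51]] @ diag([5.444998785278404, 4.779282814767331, 1.9666165515754854, 1.398414582252243]) @ [[-0.39, -0.90, 0.17, 0.1], [0.7, -0.27, 0.44, -0.5], [0.48, -0.08, 0.16, 0.86], [-0.36, 0.33, 0.87, 0.07]]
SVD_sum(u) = [[0.74, 1.73, -0.33, -0.20], [1.04, 2.43, -0.46, -0.28], [-1.65, -3.84, 0.73, 0.45], [0.28, 0.64, -0.12, -0.08]] + [[0.82, -0.32, 0.51, -0.59], [-1.50, 0.59, -0.94, 1.07], [-1.03, 0.40, -0.64, 0.73], [-2.67, 1.05, -1.67, 1.91]] + [[0.83, -0.13, 0.28, 1.49],[-0.22, 0.03, -0.07, -0.38],[0.28, -0.04, 0.1, 0.51],[0.27, -0.04, 0.09, 0.48]] + [[-0.1, 0.09, 0.23, 0.02], [-0.36, 0.33, 0.86, 0.07], [-0.23, 0.21, 0.55, 0.04], [0.26, -0.23, -0.62, -0.05]]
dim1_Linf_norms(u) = [2.3, 3.38, 3.27, 2.32]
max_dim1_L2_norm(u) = 4.59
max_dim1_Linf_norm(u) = 3.38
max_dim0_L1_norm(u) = 9.43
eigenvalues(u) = [(1.24+2.49j), (1.24-2.49j), (2.53+0j), (3.66+0j)]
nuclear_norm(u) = 13.59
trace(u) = 8.67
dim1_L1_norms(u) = [5.08, 5.49, 8.35, 7.87]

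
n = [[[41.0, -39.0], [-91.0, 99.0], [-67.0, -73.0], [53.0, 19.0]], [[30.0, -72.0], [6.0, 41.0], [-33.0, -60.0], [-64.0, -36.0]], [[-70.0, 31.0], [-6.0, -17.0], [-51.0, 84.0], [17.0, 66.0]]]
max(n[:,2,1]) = 84.0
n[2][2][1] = 84.0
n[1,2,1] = -60.0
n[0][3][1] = 19.0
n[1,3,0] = -64.0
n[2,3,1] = 66.0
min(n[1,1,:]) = 6.0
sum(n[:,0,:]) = -79.0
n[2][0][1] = 31.0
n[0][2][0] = -67.0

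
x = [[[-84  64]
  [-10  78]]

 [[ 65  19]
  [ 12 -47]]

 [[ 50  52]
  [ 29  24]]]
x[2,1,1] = 24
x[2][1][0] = 29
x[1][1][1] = -47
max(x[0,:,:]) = 78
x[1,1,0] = 12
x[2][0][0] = 50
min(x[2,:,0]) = 29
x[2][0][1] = 52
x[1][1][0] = 12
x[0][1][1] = 78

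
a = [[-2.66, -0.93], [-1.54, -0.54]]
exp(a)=[[0.2, -0.28], [-0.46, 0.84]]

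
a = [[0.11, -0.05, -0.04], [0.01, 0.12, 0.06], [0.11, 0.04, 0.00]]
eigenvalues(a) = [(-0+0j), (0.12+0.06j), (0.12-0.06j)]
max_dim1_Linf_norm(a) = 0.12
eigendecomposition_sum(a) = [[0.00+0.00j, 0.00-0.00j, -0.00+0.00j], [(-0-0j), (-0+0j), -0j], [0.00+0.00j, -0j, -0.00+0.00j]] + [[0.05+0.05j, -0.03+0.07j, -0.02+0.03j], [(0.01-0.07j), 0.06-0.02j, (0.03+0j)], [0.05-0.00j, 0.02+0.05j, 0.00+0.02j]] + [[(0.05-0.05j),  (-0.03-0.07j),  (-0.02-0.03j)], [0.01+0.07j,  0.06+0.02j,  (0.03-0j)], [0.05+0.00j,  (0.02-0.05j),  0.00-0.02j]]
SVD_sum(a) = [[0.11, -0.05, -0.04],[-0.05, 0.03, 0.02],[0.06, -0.03, -0.03]] + [[0.00, 0.0, 0.0], [0.06, 0.09, 0.04], [0.05, 0.07, 0.03]] + [[0.0, -0.00, 0.00], [0.0, -0.00, 0.00], [-0.0, 0.00, -0.0]]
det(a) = -0.00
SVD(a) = [[-0.79, -0.04, -0.61], [0.39, -0.80, -0.46], [-0.47, -0.6, 0.65]] @ diag([0.1606243187537199, 0.14895664587688492, 0.0034272254101074123]) @ [[-0.84, 0.42, 0.34], [-0.52, -0.79, -0.31], [-0.14, 0.44, -0.89]]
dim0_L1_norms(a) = [0.23, 0.21, 0.1]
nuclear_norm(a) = 0.31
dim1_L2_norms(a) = [0.13, 0.13, 0.12]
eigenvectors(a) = [[(-0.12+0j), 0.65+0.00j, 0.65-0.00j], [(0.44+0j), (-0.37-0.47j), (-0.37+0.47j)], [-0.89+0.00j, 0.34-0.32j, 0.34+0.32j]]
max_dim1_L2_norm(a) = 0.13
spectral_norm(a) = 0.16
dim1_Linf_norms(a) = [0.11, 0.12, 0.11]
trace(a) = 0.23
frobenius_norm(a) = 0.22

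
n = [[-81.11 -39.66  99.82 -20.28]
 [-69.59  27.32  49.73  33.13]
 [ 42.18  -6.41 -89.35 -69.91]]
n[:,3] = [-20.28, 33.13, -69.91]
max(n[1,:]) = 49.73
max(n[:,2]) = 99.82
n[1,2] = 49.73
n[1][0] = -69.59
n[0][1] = -39.66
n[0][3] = -20.28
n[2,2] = -89.35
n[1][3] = 33.13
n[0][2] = 99.82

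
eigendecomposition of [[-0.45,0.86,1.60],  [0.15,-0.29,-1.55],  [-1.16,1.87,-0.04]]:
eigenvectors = [[0.85+0.00j, 0.20-0.50j, (0.2+0.5j)], [(0.53+0j), -0.01+0.48j, (-0.01-0.48j)], [(-0.03+0j), 0.69+0.00j, 0.69-0.00j]]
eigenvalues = [(0.03+0j), (-0.41+2.16j), (-0.41-2.16j)]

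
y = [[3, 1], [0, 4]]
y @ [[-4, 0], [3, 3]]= [[-9, 3], [12, 12]]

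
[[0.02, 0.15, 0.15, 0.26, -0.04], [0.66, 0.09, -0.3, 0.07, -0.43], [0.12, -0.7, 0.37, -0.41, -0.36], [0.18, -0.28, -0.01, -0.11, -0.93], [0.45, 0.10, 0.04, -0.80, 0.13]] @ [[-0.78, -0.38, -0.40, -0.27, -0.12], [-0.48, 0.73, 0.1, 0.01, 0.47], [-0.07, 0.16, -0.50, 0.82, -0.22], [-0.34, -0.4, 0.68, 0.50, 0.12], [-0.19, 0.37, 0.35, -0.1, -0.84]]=[[-0.18, 0.01, 0.09, 0.25, 0.1], [-0.48, -0.42, -0.21, -0.35, 0.40], [0.42, -0.47, -0.71, 0.09, -0.17], [0.21, -0.57, -0.50, -0.02, 0.62], [-0.15, 0.28, -0.69, -0.5, -0.22]]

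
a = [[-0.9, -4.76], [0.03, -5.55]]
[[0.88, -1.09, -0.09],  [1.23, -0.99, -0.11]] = a @ [[0.19,0.26,-0.01], [-0.22,0.18,0.02]]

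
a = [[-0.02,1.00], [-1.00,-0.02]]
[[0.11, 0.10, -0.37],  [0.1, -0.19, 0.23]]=a@[[-0.10, 0.19, -0.22], [0.11, 0.1, -0.37]]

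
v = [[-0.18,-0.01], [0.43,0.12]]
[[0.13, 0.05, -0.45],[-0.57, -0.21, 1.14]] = v@[[-0.59, -0.25, 2.44], [-2.66, -0.82, 0.76]]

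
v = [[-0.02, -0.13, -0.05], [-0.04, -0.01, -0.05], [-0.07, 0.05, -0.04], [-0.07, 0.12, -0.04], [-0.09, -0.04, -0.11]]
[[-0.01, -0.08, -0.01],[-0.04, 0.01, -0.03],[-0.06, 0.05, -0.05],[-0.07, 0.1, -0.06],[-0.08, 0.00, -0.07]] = v @ [[0.69,-0.12,0.22],[-0.12,0.71,-0.18],[0.22,-0.18,0.53]]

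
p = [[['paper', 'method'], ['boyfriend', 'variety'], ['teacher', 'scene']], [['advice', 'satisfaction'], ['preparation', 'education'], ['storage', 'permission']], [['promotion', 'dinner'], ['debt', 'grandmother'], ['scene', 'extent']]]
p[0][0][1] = 'method'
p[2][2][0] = 'scene'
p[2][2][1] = 'extent'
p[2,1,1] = 'grandmother'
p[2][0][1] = 'dinner'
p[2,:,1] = ['dinner', 'grandmother', 'extent']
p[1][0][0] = 'advice'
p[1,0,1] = 'satisfaction'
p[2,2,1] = 'extent'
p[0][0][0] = 'paper'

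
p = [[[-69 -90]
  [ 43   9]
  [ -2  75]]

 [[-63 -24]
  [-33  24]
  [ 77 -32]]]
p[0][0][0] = -69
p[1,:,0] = [-63, -33, 77]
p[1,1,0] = -33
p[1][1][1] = 24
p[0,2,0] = -2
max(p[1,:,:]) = 77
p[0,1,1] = 9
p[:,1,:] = [[43, 9], [-33, 24]]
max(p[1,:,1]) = 24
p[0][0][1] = -90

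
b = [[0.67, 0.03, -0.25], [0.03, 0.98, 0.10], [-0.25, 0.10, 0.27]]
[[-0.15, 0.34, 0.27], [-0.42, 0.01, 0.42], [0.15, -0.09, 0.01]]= b@[[0.12, 0.58, 0.53], [-0.52, -0.03, 0.37], [0.85, 0.21, 0.38]]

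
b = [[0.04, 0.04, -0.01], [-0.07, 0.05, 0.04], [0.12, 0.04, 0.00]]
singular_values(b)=[0.15, 0.08, 0.02]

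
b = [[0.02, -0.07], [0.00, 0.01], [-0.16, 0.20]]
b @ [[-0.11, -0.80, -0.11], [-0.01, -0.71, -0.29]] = [[-0.0, 0.03, 0.02], [-0.0, -0.01, -0.0], [0.02, -0.01, -0.04]]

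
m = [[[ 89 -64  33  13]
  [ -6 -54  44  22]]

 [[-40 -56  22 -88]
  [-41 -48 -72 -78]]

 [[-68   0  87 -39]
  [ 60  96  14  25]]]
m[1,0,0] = -40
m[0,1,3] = 22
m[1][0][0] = -40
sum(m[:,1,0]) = 13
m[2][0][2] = 87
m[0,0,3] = 13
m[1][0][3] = -88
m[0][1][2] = 44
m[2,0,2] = 87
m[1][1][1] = -48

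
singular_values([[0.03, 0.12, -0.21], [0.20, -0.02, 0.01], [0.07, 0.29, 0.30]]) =[0.43, 0.23, 0.2]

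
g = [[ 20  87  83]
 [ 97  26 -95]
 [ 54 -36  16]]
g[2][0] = 54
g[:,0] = [20, 97, 54]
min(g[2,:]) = -36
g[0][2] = 83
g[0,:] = [20, 87, 83]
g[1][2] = -95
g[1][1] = 26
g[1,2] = -95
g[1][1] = 26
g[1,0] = 97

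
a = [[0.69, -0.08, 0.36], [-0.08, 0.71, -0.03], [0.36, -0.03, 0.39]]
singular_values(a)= [0.96, 0.68, 0.15]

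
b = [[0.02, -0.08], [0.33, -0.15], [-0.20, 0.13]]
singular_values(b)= [0.44, 0.07]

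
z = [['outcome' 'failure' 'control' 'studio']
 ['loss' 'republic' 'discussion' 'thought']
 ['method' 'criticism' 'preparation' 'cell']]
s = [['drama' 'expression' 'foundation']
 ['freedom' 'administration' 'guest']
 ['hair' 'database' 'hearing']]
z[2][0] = 'method'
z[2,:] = ['method', 'criticism', 'preparation', 'cell']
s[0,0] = 'drama'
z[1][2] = 'discussion'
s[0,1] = 'expression'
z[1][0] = 'loss'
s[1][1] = 'administration'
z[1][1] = 'republic'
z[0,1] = 'failure'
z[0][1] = 'failure'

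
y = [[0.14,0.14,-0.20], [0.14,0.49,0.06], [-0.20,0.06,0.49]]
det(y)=0.001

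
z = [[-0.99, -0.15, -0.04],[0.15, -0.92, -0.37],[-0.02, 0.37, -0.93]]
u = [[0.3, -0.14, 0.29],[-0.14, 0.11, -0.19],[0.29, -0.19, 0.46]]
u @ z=[[-0.32,0.19,-0.23],[0.16,-0.15,0.14],[-0.32,0.3,-0.37]]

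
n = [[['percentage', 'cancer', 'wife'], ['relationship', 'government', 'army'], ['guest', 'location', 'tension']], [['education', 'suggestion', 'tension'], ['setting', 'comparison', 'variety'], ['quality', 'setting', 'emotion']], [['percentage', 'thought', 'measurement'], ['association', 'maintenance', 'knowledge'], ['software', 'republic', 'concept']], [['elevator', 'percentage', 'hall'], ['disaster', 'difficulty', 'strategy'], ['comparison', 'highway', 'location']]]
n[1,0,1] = 'suggestion'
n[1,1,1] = 'comparison'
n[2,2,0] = 'software'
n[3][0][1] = 'percentage'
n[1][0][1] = 'suggestion'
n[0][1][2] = 'army'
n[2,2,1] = 'republic'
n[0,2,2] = 'tension'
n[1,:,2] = ['tension', 'variety', 'emotion']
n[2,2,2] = 'concept'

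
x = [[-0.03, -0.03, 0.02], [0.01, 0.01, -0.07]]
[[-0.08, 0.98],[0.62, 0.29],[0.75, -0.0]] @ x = [[0.01,0.01,-0.07], [-0.02,-0.02,-0.01], [-0.02,-0.02,0.02]]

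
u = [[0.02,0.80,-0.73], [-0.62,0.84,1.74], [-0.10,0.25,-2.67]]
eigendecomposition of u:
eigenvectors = [[(-0.73+0j), -0.73-0.00j, (0.33+0j)], [(-0.46-0.51j), (-0.46+0.51j), (-0.36+0j)], [-0.02-0.04j, -0.02+0.04j, (0.87+0j)]]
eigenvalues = [(0.5+0.52j), (0.5-0.52j), (-2.81+0j)]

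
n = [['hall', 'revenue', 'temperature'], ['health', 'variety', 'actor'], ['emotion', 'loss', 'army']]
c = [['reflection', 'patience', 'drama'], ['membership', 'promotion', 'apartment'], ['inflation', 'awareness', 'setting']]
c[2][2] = 'setting'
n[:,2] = ['temperature', 'actor', 'army']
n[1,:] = ['health', 'variety', 'actor']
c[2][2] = 'setting'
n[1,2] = 'actor'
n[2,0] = 'emotion'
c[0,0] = 'reflection'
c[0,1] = 'patience'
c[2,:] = ['inflation', 'awareness', 'setting']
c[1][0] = 'membership'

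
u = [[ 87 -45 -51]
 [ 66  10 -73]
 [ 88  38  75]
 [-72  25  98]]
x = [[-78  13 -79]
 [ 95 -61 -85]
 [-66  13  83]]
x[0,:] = [-78, 13, -79]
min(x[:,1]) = -61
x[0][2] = -79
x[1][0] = 95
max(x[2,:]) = 83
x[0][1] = 13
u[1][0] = 66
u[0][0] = 87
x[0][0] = -78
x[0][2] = -79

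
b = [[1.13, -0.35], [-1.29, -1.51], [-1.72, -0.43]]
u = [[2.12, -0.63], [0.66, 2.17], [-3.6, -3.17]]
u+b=[[3.25, -0.98], [-0.63, 0.66], [-5.32, -3.60]]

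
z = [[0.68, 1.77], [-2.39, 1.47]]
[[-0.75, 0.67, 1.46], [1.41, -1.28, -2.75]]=z @[[-0.69, 0.62, 1.34],  [-0.16, 0.14, 0.31]]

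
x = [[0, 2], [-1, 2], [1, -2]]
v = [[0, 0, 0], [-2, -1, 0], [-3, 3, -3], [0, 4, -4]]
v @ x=[[0, 0], [1, -6], [-6, 6], [-8, 16]]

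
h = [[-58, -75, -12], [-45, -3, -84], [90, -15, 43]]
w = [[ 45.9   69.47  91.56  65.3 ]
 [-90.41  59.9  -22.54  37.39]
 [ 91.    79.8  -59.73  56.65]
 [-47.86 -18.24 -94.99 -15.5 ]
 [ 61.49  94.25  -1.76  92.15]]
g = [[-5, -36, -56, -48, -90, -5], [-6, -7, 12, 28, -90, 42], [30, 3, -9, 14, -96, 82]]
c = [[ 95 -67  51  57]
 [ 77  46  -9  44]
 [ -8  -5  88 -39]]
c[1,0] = 77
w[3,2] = -94.99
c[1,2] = -9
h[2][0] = 90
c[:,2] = [51, -9, 88]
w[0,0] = 45.9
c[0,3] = 57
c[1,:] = [77, 46, -9, 44]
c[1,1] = 46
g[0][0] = -5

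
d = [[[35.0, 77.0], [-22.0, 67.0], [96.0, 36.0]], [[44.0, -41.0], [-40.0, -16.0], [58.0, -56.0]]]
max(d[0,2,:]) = 96.0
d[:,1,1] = [67.0, -16.0]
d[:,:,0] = [[35.0, -22.0, 96.0], [44.0, -40.0, 58.0]]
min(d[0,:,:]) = -22.0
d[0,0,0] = 35.0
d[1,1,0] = -40.0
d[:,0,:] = [[35.0, 77.0], [44.0, -41.0]]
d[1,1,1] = -16.0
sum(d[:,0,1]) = 36.0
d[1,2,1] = -56.0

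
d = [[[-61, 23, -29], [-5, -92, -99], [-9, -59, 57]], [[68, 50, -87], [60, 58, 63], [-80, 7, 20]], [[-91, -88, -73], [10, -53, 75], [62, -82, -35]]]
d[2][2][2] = -35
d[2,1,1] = -53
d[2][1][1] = -53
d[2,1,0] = 10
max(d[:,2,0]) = 62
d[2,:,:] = [[-91, -88, -73], [10, -53, 75], [62, -82, -35]]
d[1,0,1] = 50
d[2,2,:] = [62, -82, -35]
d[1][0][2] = -87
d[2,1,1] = -53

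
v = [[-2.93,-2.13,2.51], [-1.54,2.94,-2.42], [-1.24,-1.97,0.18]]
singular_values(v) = [5.44, 3.26, 1.25]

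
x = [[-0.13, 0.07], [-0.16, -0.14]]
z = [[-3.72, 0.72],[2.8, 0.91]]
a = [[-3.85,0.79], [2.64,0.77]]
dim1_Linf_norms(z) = [3.72, 2.8]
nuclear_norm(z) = 5.82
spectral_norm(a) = 4.67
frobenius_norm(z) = 4.80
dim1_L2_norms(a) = [3.93, 2.75]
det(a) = -5.05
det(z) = -5.40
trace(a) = -3.08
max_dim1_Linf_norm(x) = 0.16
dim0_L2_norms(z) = [4.66, 1.16]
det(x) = 0.03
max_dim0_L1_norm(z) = 6.52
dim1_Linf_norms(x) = [0.13, 0.16]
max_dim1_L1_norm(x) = 0.3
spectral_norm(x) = 0.22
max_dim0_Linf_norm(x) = 0.16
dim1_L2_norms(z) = [3.79, 2.94]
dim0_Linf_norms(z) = [3.72, 0.91]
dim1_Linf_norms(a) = [3.85, 2.64]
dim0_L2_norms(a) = [4.67, 1.1]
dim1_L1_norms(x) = [0.2, 0.3]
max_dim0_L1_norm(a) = 6.49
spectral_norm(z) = 4.66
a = z + x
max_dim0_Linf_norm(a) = 3.85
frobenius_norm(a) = 4.80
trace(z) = -2.81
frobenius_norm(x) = 0.26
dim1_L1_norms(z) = [4.44, 3.71]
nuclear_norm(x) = 0.35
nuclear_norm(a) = 5.75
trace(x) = -0.27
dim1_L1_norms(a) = [4.64, 3.41]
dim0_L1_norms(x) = [0.29, 0.21]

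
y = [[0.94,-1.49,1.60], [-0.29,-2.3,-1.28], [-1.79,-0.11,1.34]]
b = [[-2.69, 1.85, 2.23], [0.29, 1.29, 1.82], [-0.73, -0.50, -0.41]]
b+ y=[[-1.75,0.36,3.83], [0.0,-1.01,0.54], [-2.52,-0.61,0.93]]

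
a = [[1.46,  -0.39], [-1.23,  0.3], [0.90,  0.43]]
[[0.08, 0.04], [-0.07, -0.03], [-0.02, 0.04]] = a@ [[0.03, 0.03], [-0.1, 0.02]]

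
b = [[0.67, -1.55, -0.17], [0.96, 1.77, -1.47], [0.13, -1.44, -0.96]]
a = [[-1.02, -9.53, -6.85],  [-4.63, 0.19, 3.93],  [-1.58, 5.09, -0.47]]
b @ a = [[6.76,-7.54,-10.6], [-6.85,-16.29,1.07], [8.05,-6.4,-6.10]]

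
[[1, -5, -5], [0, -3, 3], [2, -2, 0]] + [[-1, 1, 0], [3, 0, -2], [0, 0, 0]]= [[0, -4, -5], [3, -3, 1], [2, -2, 0]]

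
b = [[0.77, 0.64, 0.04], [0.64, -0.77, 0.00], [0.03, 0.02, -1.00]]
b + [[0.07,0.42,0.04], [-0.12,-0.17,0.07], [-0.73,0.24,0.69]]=[[0.84, 1.06, 0.08], [0.52, -0.94, 0.07], [-0.70, 0.26, -0.31]]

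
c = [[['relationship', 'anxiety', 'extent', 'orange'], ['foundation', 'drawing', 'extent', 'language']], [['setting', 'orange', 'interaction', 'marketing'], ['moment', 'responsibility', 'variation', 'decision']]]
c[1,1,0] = 'moment'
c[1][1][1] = 'responsibility'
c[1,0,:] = ['setting', 'orange', 'interaction', 'marketing']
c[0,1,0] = 'foundation'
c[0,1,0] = 'foundation'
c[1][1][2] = 'variation'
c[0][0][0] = 'relationship'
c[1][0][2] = 'interaction'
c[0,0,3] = 'orange'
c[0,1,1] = 'drawing'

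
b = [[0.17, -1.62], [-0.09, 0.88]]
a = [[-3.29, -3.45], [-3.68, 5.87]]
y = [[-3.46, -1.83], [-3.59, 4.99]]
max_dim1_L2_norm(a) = 6.93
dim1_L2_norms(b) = [1.63, 0.88]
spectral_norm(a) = 7.10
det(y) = -23.84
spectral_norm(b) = 1.85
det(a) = -32.01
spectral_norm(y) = 6.19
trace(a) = 2.58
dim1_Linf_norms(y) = [3.46, 4.99]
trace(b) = 1.05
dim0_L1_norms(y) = [7.05, 6.82]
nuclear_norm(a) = 11.61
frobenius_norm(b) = 1.85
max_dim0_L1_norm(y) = 7.05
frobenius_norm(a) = 8.41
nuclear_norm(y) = 10.04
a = y + b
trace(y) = 1.53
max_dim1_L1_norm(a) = 9.55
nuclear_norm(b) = 1.86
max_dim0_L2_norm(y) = 5.31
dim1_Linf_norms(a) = [3.45, 5.87]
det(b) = 0.00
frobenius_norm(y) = 7.29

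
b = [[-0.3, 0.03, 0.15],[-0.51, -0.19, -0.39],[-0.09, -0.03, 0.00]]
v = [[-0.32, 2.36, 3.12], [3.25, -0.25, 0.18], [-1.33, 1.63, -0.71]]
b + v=[[-0.62, 2.39, 3.27], [2.74, -0.44, -0.21], [-1.42, 1.6, -0.71]]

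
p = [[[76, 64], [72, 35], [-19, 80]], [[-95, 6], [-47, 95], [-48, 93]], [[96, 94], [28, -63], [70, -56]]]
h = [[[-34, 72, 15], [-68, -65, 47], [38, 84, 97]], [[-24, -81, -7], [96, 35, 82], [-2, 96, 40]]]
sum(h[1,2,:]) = 134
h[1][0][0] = -24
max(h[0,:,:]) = 97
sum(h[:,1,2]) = 129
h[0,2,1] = 84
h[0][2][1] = 84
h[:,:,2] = [[15, 47, 97], [-7, 82, 40]]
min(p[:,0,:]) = -95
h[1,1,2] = 82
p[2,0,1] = 94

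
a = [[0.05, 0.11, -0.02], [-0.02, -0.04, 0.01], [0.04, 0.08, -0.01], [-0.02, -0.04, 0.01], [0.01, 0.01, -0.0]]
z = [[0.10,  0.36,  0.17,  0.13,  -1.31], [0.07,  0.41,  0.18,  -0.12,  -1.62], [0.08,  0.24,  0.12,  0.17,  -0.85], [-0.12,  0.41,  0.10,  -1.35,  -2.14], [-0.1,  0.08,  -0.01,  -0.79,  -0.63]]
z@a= [[-0.01, -0.01, 0.00], [-0.01, -0.01, -0.0], [-0.01, -0.01, 0.0], [-0.00, 0.01, -0.01], [0.0, 0.01, -0.01]]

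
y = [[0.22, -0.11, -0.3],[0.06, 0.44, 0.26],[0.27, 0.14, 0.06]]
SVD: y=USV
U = [[-0.44, -0.73, -0.53], [0.86, -0.17, -0.49], [0.27, -0.67, 0.70]]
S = [0.59, 0.38, 0.1]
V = [[0.04, 0.78, 0.63],  [-0.91, -0.23, 0.35],  [0.41, -0.58, 0.70]]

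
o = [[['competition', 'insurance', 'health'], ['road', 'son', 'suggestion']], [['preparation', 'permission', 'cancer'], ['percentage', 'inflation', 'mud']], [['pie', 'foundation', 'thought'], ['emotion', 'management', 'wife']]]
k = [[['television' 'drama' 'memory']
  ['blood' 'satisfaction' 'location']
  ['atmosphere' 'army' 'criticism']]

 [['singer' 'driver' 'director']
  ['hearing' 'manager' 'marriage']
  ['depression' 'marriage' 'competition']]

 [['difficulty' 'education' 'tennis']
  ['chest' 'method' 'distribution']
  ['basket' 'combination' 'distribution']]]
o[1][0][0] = 'preparation'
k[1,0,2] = 'director'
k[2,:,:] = [['difficulty', 'education', 'tennis'], ['chest', 'method', 'distribution'], ['basket', 'combination', 'distribution']]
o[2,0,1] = 'foundation'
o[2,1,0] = 'emotion'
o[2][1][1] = 'management'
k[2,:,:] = [['difficulty', 'education', 'tennis'], ['chest', 'method', 'distribution'], ['basket', 'combination', 'distribution']]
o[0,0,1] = 'insurance'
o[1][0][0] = 'preparation'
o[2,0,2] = 'thought'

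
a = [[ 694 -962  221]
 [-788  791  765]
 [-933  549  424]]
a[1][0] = -788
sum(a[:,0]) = -1027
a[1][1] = 791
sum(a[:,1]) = 378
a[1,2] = 765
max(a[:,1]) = 791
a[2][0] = -933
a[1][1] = 791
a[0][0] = 694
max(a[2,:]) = 549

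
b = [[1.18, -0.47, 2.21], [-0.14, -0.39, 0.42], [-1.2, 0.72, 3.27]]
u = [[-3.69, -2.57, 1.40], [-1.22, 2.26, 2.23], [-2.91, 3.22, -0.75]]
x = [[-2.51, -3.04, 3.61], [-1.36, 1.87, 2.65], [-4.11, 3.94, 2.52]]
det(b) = -3.10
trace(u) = -2.18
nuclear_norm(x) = 13.54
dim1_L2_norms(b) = [2.55, 0.59, 3.56]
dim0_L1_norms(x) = [7.98, 8.85, 8.78]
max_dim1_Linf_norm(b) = 3.27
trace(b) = 4.06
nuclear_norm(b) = 6.25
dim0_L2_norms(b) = [1.69, 0.94, 3.97]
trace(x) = 1.88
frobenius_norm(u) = 7.29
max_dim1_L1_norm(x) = 10.57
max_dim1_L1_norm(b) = 5.19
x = b + u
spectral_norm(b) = 4.00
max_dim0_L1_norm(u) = 8.05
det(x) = 45.47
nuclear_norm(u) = 12.09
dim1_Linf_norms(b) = [2.21, 0.42, 3.27]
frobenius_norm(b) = 4.42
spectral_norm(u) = 5.15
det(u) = 55.49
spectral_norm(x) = 7.30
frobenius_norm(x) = 8.93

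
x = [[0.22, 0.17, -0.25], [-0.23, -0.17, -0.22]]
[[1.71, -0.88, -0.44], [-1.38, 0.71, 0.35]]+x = [[1.93, -0.71, -0.69], [-1.61, 0.54, 0.13]]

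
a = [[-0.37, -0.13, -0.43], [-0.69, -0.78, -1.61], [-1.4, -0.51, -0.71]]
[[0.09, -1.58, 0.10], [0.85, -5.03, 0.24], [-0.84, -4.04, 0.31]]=a@[[1.01, 1.56, -0.19], [0.62, 0.69, -0.01], [-1.26, 2.12, -0.06]]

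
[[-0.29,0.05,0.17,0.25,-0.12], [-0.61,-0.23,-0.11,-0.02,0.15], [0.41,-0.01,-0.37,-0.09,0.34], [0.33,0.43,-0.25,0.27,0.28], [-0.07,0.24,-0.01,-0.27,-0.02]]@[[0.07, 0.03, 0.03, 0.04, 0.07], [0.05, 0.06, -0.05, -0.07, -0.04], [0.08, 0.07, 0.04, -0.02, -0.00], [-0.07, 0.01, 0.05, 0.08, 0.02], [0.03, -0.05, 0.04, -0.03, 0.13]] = [[-0.03, 0.01, 0.00, 0.01, -0.03], [-0.06, -0.05, -0.01, -0.01, -0.01], [0.02, -0.03, 0.01, 0.01, 0.07], [0.01, 0.01, 0.0, 0.0, 0.05], [0.02, 0.01, -0.03, -0.04, -0.02]]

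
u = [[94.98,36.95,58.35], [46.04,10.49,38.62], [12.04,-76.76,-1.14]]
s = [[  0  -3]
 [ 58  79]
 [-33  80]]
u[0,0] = 94.98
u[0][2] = 58.35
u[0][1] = 36.95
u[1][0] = 46.04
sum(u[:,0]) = 153.06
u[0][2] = 58.35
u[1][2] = 38.62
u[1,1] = 10.49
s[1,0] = 58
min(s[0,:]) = -3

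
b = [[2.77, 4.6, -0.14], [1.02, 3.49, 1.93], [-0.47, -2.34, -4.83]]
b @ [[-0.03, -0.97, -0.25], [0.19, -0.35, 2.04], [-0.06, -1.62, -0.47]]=[[0.8, -4.07, 8.76],[0.52, -5.34, 5.96],[-0.14, 9.10, -2.39]]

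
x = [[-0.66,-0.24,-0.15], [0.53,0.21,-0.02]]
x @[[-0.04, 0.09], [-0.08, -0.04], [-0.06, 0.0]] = [[0.05, -0.05], [-0.04, 0.04]]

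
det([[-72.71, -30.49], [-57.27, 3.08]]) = -1970.109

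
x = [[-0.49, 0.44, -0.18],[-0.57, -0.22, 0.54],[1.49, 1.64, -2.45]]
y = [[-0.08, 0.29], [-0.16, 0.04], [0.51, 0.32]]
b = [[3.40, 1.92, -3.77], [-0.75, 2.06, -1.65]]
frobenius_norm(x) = 3.47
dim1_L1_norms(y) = [0.37, 0.2, 0.83]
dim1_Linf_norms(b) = [3.77, 2.06]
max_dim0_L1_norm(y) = 0.75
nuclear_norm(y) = 0.93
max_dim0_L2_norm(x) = 2.52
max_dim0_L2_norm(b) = 4.12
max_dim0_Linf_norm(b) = 3.77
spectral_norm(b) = 5.64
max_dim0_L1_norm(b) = 5.42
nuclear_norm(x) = 4.13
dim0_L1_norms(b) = [4.15, 3.98, 5.42]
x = y @ b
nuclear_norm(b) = 7.91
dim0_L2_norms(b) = [3.48, 2.82, 4.12]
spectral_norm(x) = 3.39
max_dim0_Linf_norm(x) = 2.45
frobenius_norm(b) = 6.08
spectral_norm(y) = 0.62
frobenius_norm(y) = 0.69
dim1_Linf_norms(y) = [0.29, 0.16, 0.51]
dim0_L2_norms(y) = [0.54, 0.43]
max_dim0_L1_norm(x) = 3.17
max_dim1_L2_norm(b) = 5.43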